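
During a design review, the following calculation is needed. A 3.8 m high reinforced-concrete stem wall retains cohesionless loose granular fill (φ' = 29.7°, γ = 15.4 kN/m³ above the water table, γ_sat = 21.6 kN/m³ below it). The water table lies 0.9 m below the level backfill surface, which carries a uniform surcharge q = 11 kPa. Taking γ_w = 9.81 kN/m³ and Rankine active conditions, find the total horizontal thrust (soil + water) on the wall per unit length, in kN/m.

87.7 kN/m

K_a = tan²(45° − φ/2) = 0.3374.
γ' = 21.6 − 9.81 = 11.79 kN/m³. h₂ = H − d_w = 2.9 m.
σ'_h: at surface K_a·q = 3.711; at WT K_a(q+γd_w) = 8.387; at base K_a(q+γd_w+γ'h₂) = 19.92 kPa.
P₁ = ½(3.711+8.387)×0.9 = 5.444; P₂ = ½(8.387+19.92)×2.9 = 41.05; P_w = ½γ_w h₂² = 41.25.
Total = 5.444+41.05+41.25 = 87.75 kN/m.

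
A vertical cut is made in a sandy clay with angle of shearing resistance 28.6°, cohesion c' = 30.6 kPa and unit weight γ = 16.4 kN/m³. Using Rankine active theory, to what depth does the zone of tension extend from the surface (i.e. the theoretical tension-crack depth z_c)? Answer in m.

K_a = tan²(45° − 28.6°/2) = 0.3525; √K_a = 0.5938.
The active pressure is zero where K_a γ z = 2c√K_a, so z_c = 2c/(γ√K_a) = 2×30.6/(16.4×0.5938) = 6.285 m.

6.28 m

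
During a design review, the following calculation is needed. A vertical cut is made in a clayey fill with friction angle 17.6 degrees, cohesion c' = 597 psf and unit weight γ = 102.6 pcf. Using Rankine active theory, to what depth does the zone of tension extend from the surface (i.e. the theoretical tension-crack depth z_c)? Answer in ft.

K_a = tan²(45° − 17.6°/2) = 0.5357; √K_a = 0.7319.
The active pressure is zero where K_a γ z = 2c√K_a, so z_c = 2c/(γ√K_a) = 2×597/(102.6×0.7319) = 15.90 ft.

15.9 ft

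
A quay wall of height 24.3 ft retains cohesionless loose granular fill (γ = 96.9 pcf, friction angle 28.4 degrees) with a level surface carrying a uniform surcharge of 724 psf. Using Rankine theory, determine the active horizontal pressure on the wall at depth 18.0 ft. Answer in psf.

877 psf

K_a = (1 − sin φ)/(1 + sin φ) = 0.3554.
σ_v = γz + q = 96.9 × 18.0 + 724 = 2468 psf.
σ_h = K_a σ_v = 0.3554 × 2468 = 877.1 psf.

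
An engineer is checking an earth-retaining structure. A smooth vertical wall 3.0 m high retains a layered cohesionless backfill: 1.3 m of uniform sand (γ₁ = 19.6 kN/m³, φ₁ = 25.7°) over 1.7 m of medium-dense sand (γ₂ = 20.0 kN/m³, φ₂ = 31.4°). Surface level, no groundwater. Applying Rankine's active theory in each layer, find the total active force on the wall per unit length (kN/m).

K_a1 = tan²(45°−25.7°/2) = 0.3950; K_a2 = tan²(45°−31.4°/2) = 0.3149.
Layer 1: σ at base = K_a1 γ₁ h₁ = 10.07 kPa; P₁ = ½×10.07×1.3 = 6.543.
Layer 2: σ_v at top = γ₁h₁ = 25.48; σ_h top = K_a2×25.48 = 8.024; σ_h base = K_a2×(25.48+20.0×1.7) = 18.73.
P₂ = ½(8.024+18.73)×1.7 = 22.74. Total P_a = 6.543+22.74 = 29.28 kN/m.

29.3 kN/m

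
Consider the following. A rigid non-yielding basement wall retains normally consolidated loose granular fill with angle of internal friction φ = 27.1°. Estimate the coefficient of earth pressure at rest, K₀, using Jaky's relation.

K₀ = 1 − sin φ' = 1 − sin 27.1° = 0.5445.

0.544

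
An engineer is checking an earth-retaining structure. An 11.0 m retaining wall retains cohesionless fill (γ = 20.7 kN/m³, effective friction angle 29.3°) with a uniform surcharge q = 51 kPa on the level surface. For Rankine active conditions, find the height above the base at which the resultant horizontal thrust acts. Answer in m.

4.23 m

K_a = 0.3428.
Triangular part P₁ = ½K_aγH² = 429.4 at H/3 = 3.667 m; rectangular part P₂ = K_a q H = 192.3 at H/2 = 5.500 m.
ȳ = (P₁·3.667 + P₂·5.500)/(P₁+P₂) = 4.234 m.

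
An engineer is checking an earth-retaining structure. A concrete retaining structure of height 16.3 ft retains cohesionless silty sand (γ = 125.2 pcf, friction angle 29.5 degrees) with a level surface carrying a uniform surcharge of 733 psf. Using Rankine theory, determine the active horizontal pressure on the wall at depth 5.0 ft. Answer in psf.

462 psf

K_a = (1 − sin φ)/(1 + sin φ) = 0.3401.
σ_v = γz + q = 125.2 × 5.0 + 733 = 1359 psf.
σ_h = K_a σ_v = 0.3401 × 1359 = 462.2 psf.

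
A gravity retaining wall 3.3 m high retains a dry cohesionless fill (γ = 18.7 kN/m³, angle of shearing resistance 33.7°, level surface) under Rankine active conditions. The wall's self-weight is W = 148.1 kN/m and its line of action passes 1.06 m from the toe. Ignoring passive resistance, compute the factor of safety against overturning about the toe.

K_a = tan²(45° − 33.7°/2) = 0.2863.
P_a = ½K_aγH² = 0.5×0.2863×18.7×3.3² = 29.15 kN/m, acting at H/3 = 1.100 m above the base.
Overturning moment M_o = P_a × H/3 = 29.15 × 1.100 = 32.07.
Resisting moment M_r = W × 1.06 = 148.1 × 1.06 = 157.0.
FS_overturning = M_r/M_o = 157.0/32.07 = 4.896.

4.90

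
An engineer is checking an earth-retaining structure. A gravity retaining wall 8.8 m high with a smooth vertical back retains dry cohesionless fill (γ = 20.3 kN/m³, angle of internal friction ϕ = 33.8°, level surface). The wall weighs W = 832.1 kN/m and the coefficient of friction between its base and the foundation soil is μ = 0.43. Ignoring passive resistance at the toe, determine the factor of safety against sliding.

1.60

K_a = tan²(45° − 33.8°/2) = 0.2851.
P_a = ½K_aγH² = 0.5×0.2851×20.3×8.8² = 224.1 kN/m, acting at H/3 = 2.933 m above the base.
FS_sliding = μW / P_a = 0.43×832.1 / 224.1 = 1.597.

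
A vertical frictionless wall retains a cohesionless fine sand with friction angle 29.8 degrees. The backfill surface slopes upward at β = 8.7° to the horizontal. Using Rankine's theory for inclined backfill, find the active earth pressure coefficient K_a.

0.348

K_a = cos β · (cos β − √(cos²β − cos²φ)) / (cos β + √(cos²β − cos²φ)).
cos β = 0.9885, cos φ = 0.8678, √(cos²β − cos²φ) = 0.4734.
K_a = 0.9885 × (0.9885 − 0.4734)/(0.9885 + 0.4734) = 0.3483.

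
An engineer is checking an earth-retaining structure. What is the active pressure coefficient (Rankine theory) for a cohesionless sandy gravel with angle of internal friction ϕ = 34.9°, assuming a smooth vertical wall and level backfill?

0.272

K_a = (1 − sin φ)/(1 + sin φ) = (1 − sin 34.9°)/(1 + sin 34.9°) = 0.2721.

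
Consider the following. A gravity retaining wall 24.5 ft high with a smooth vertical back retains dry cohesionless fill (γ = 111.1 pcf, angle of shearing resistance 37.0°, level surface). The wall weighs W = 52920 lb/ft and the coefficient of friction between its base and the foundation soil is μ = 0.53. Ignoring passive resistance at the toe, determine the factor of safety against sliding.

3.38

K_a = tan²(45° − 37.0°/2) = 0.2486.
P_a = ½K_aγH² = 0.5×0.2486×111.1×24.5² = 8289 lb/ft, acting at H/3 = 8.167 ft above the base.
FS_sliding = μW / P_a = 0.53×52920 / 8289 = 3.384.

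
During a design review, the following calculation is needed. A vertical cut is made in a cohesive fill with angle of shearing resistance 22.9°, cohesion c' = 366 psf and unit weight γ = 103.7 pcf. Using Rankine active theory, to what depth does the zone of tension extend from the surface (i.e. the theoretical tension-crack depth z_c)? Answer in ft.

K_a = tan²(45° − 22.9°/2) = 0.4398; √K_a = 0.6631.
The active pressure is zero where K_a γ z = 2c√K_a, so z_c = 2c/(γ√K_a) = 2×366/(103.7×0.6631) = 10.64 ft.

10.6 ft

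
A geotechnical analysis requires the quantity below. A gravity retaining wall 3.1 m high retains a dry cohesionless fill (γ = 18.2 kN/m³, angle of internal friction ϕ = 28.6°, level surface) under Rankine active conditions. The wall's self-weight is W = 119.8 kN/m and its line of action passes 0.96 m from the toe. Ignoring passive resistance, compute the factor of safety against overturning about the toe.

3.61

K_a = tan²(45° − 28.6°/2) = 0.3525.
P_a = ½K_aγH² = 0.5×0.3525×18.2×3.1² = 30.83 kN/m, acting at H/3 = 1.033 m above the base.
Overturning moment M_o = P_a × H/3 = 30.83 × 1.033 = 31.86.
Resisting moment M_r = W × 0.96 = 119.8 × 0.96 = 115.0.
FS_overturning = M_r/M_o = 115.0/31.86 = 3.610.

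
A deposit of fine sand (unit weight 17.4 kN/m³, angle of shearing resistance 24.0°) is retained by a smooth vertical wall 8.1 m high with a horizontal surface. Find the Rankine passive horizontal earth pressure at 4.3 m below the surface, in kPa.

K_p = (1 + sin φ)/(1 − sin φ) = 2.371.
σ_h = K_p γ z = 2.371 × 17.4 × 4.3 = 177.4 kPa.

177 kPa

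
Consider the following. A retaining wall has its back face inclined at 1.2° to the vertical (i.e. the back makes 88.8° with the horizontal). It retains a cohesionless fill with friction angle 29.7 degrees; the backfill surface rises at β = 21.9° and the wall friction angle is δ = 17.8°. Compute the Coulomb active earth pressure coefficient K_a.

K_a = sin²(α+φ) / [sin²α · sin(α−δ) · (1 + √{sin(φ+δ)sin(φ−β) / (sin(α−δ)sin(α+β))})²].
With α = 88.8°, φ = 29.7°, δ = 17.8°, β = 21.9°: K_a = 0.4576.

0.458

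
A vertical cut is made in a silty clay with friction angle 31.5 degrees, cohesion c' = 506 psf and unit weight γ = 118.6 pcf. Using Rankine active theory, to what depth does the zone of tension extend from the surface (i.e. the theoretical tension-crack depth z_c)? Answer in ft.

K_a = tan²(45° − 31.5°/2) = 0.3136; √K_a = 0.5600.
The active pressure is zero where K_a γ z = 2c√K_a, so z_c = 2c/(γ√K_a) = 2×506/(118.6×0.5600) = 15.24 ft.

15.2 ft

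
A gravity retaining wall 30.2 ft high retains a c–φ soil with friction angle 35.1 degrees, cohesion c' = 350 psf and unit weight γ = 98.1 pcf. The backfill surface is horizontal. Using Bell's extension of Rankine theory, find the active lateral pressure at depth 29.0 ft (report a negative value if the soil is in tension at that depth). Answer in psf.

404 psf

K_a = (1 − sin φ)/(1 + sin φ) = 0.2698.
σ_a = K_a γ z − 2c√K_a = 0.2698×98.1×29.0 − 2×350×0.5195 = 404.0 psf.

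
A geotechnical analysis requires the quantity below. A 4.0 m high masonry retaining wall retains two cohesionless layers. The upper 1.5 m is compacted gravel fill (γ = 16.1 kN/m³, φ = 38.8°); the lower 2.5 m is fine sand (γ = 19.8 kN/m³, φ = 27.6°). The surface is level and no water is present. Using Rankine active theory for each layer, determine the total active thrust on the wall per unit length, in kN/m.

49.0 kN/m

K_a1 = tan²(45°−38.8°/2) = 0.2296; K_a2 = tan²(45°−27.6°/2) = 0.3668.
Layer 1: σ at base = K_a1 γ₁ h₁ = 5.544 kPa; P₁ = ½×5.544×1.5 = 4.158.
Layer 2: σ_v at top = γ₁h₁ = 24.15; σ_h top = K_a2×24.15 = 8.858; σ_h base = K_a2×(24.15+19.8×2.5) = 27.01.
P₂ = ½(8.858+27.01)×2.5 = 44.84. Total P_a = 4.158+44.84 = 49.00 kN/m.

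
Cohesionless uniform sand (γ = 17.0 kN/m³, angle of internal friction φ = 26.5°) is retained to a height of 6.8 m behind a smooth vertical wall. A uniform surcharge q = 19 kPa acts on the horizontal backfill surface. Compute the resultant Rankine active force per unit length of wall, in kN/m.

200 kN/m

K_a = tan²(45° − φ/2) = 0.3829.
Soil triangle: ½ K_a γ H² = 0.5×0.3829×17.0×6.8² = 150.5 kN/m.
Surcharge rectangle: K_a q H = 0.3829×19×6.8 = 49.48 kN/m.
Total = 150.5 + 49.48 = 200.0 kN/m.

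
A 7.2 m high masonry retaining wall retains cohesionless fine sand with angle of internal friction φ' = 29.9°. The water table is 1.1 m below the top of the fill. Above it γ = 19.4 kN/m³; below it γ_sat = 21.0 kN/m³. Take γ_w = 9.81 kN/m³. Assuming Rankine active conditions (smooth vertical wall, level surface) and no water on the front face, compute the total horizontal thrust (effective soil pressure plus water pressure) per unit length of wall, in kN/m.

300 kN/m

K_a = tan²(45° − φ/2) = 0.3347.
γ' = 21.0 − 9.81 = 11.19 kN/m³. Depth below WT = 6.1 m.
σ'_h at WT = K_a γ d_w = 7.142 kPa; at base = 7.142 + K_a γ' × 6.1 = 29.99 kPa.
P₁ (0–1.1 m) = ½×7.142×1.1 = 3.928. P₂ (1.1–7.2 m) = ½(7.142+29.99)×6.1 = 113.2.
P_w = ½ γ_w h₂² = 0.5×9.81×6.1² = 182.5. Total = 3.928+113.2+182.5 = 299.7 kN/m.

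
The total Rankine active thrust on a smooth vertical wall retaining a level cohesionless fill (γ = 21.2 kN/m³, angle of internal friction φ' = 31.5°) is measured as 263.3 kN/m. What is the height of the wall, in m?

K_a = 0.3136. P_a = ½ K_a γ H² ⇒ H = √(2P_a/(K_a γ)).
H = √(2×263.3/(0.3136×21.2)) = 8.899 m.

8.90 m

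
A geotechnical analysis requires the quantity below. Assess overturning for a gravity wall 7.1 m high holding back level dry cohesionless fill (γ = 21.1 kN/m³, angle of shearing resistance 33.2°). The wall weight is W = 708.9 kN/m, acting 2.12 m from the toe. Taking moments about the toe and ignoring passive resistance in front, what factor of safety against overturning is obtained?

4.08

K_a = tan²(45° − 33.2°/2) = 0.2924.
P_a = ½K_aγH² = 0.5×0.2924×21.1×7.1² = 155.5 kN/m, acting at H/3 = 2.367 m above the base.
Overturning moment M_o = P_a × H/3 = 155.5 × 2.367 = 368.0.
Resisting moment M_r = W × 2.12 = 708.9 × 2.12 = 1503.
FS_overturning = M_r/M_o = 1503/368.0 = 4.084.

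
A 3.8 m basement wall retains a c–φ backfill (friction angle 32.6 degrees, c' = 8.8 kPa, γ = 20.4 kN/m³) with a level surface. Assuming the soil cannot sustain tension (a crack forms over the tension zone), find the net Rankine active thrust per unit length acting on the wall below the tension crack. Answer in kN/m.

15.1 kN/m

K_a = 0.2997; √K_a = 0.5475.
Tension-crack depth z_c = 2c/(γ√K_a) = 2×8.8/(20.4×0.5475) = 1.576 m.
σ_a at base = K_a γ H − 2c√K_a = 0.2997×20.4×3.8 − 2×8.8×0.5475 = 13.60 kPa.
P_a = ½ × 13.60 × (H − z_c) = 0.5×13.60×2.224 = 15.12 kN/m.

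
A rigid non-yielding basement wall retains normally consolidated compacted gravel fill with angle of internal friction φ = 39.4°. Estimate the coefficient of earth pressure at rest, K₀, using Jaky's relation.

K₀ = 1 − sin φ' = 1 − sin 39.4° = 0.3653.

0.365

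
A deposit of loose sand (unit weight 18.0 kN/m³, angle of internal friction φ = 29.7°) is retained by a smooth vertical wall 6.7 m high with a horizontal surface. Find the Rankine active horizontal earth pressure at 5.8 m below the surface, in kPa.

K_a = (1 − sin φ)/(1 + sin φ) = 0.3374.
σ_h = K_a γ z = 0.3374 × 18.0 × 5.8 = 35.22 kPa.

35.2 kPa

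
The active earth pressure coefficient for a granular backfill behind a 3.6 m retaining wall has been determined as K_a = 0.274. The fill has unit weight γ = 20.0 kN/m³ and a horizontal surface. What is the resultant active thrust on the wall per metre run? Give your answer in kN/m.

P = ½ K_a γ H² = 0.5 × 0.274 × 20.0 × 3.6² = 35.51 kN/m.

35.5 kN/m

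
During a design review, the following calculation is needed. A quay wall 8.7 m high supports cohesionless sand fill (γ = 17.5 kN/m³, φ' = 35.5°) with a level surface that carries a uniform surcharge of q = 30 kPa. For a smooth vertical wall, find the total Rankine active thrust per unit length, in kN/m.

245 kN/m

K_a = tan²(45° − φ/2) = 0.2653.
Soil triangle: ½ K_a γ H² = 0.5×0.2653×17.5×8.7² = 175.7 kN/m.
Surcharge rectangle: K_a q H = 0.2653×30×8.7 = 69.23 kN/m.
Total = 175.7 + 69.23 = 244.9 kN/m.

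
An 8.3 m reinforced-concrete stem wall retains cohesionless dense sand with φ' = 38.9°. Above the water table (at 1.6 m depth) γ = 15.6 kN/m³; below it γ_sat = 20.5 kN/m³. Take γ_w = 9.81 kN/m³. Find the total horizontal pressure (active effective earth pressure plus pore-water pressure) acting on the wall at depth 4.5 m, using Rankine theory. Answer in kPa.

41.2 kPa

K_a = (1 − sin φ)/(1 + sin φ) = 0.2285.
γ' = 20.5 − 9.81 = 10.69 kN/m³.
Effective vertical stress at 4.5 m: σ'_v = 15.6×1.6 + 10.69×2.90 = 55.96 kPa.
σ'_h = K_a σ'_v = 0.2285 × 55.96 = 12.79 kPa; u = γ_w × 2.90 = 28.45 kPa.
Total σ_h = 12.79 + 28.45 = 41.24 kPa.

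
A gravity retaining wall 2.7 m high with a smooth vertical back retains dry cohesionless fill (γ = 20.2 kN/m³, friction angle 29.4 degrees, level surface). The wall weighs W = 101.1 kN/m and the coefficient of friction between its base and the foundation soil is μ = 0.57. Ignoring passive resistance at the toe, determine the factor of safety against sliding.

2.29

K_a = tan²(45° − 29.4°/2) = 0.3415.
P_a = ½K_aγH² = 0.5×0.3415×20.2×2.7² = 25.14 kN/m, acting at H/3 = 0.9000 m above the base.
FS_sliding = μW / P_a = 0.57×101.1 / 25.14 = 2.292.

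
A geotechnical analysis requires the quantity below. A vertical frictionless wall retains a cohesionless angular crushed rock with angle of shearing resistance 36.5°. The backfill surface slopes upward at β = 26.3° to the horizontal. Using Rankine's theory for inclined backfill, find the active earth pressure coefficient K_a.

K_a = cos β · (cos β − √(cos²β − cos²φ)) / (cos β + √(cos²β − cos²φ)).
cos β = 0.8965, cos φ = 0.8039, √(cos²β − cos²φ) = 0.3969.
K_a = 0.8965 × (0.8965 − 0.3969)/(0.8965 + 0.3969) = 0.3463.

0.346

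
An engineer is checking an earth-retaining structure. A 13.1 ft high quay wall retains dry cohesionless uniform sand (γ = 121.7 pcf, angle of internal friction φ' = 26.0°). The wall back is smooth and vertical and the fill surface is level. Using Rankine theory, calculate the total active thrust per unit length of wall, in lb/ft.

K_a = tan²(45° − φ/2) = 0.3905.
P_a = ½ K_a γ H² = 0.5 × 0.3905 × 121.7 × 13.1² = 4077 lb/ft.

4080 lb/ft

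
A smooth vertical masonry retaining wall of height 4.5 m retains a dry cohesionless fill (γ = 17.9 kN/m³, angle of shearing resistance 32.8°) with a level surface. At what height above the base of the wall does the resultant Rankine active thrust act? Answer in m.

1.50 m

K_a = 0.2973.
The pressure distribution is triangular, so the resultant acts at H/3 above the base = 4.5/3 = 1.500 m.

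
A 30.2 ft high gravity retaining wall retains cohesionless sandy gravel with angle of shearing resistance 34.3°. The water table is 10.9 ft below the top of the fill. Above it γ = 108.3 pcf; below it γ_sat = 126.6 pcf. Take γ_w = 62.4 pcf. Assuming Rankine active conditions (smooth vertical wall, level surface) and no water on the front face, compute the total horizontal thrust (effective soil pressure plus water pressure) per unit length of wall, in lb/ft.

K_a = tan²(45° − φ/2) = 0.2792.
γ' = 126.6 − 62.4 = 64.20 pcf. Depth below WT = 19.3 ft.
σ'_h at WT = K_a γ d_w = 329.5 psf; at base = 329.5 + K_a γ' × 19.3 = 675.4 psf.
P₁ (0–10.9 ft) = ½×329.5×10.9 = 1796. P₂ (10.9–30.2 ft) = ½(329.5+675.4)×19.3 = 9698.
P_w = ½ γ_w h₂² = 0.5×62.4×19.3² = 11620. Total = 1796+9698+11620 = 23120 lb/ft.

23100 lb/ft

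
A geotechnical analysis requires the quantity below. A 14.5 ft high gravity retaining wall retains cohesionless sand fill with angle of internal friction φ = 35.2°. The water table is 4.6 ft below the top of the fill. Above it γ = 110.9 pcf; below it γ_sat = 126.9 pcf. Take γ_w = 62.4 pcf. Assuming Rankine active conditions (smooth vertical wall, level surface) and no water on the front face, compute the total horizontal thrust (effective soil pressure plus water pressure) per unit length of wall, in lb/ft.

K_a = tan²(45° − φ/2) = 0.2687.
γ' = 126.9 − 62.4 = 64.50 pcf. Depth below WT = 9.9 ft.
σ'_h at WT = K_a γ d_w = 137.1 psf; at base = 137.1 + K_a γ' × 9.9 = 308.6 psf.
P₁ (0–4.6 ft) = ½×137.1×4.6 = 315.3. P₂ (4.6–14.5 ft) = ½(137.1+308.6)×9.9 = 2206.
P_w = ½ γ_w h₂² = 0.5×62.4×9.9² = 3058. Total = 315.3+2206+3058 = 5579 lb/ft.

5580 lb/ft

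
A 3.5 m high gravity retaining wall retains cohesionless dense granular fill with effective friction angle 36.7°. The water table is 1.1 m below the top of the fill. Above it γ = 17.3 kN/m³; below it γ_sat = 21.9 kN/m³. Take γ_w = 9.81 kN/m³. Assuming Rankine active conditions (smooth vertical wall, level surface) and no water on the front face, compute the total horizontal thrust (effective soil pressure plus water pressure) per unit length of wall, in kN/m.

51.2 kN/m

K_a = tan²(45° − φ/2) = 0.2519.
γ' = 21.9 − 9.81 = 12.09 kN/m³. Depth below WT = 2.4 m.
σ'_h at WT = K_a γ d_w = 4.793 kPa; at base = 4.793 + K_a γ' × 2.4 = 12.10 kPa.
P₁ (0–1.1 m) = ½×4.793×1.1 = 2.636. P₂ (1.1–3.5 m) = ½(4.793+12.10)×2.4 = 20.27.
P_w = ½ γ_w h₂² = 0.5×9.81×2.4² = 28.25. Total = 2.636+20.27+28.25 = 51.16 kN/m.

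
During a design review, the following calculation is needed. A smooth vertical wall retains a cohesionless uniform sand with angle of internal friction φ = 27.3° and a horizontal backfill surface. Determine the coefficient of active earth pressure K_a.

K_a = (1 − sin φ)/(1 + sin φ) = (1 − sin 27.3°)/(1 + sin 27.3°) = 0.3711.

0.371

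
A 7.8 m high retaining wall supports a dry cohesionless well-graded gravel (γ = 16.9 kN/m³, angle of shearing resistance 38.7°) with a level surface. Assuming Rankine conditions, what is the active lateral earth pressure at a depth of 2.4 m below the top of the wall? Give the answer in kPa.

K_a = (1 − sin φ)/(1 + sin φ) = 0.2306.
σ_h = K_a γ z = 0.2306 × 16.9 × 2.4 = 9.353 kPa.

9.35 kPa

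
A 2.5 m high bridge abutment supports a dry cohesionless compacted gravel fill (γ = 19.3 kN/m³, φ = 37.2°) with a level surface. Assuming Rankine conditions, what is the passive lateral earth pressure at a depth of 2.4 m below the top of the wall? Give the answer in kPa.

K_p = (1 + sin φ)/(1 − sin φ) = 4.058.
σ_h = K_p γ z = 4.058 × 19.3 × 2.4 = 188.0 kPa.

188 kPa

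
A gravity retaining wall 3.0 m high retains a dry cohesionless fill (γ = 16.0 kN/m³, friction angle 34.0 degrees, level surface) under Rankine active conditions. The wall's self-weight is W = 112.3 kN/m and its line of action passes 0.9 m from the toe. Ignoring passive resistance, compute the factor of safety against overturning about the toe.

K_a = tan²(45° − 34.0°/2) = 0.2827.
P_a = ½K_aγH² = 0.5×0.2827×16.0×3.0² = 20.36 kN/m, acting at H/3 = 1.000 m above the base.
Overturning moment M_o = P_a × H/3 = 20.36 × 1.000 = 20.36.
Resisting moment M_r = W × 0.9 = 112.3 × 0.9 = 101.1.
FS_overturning = M_r/M_o = 101.1/20.36 = 4.965.

4.97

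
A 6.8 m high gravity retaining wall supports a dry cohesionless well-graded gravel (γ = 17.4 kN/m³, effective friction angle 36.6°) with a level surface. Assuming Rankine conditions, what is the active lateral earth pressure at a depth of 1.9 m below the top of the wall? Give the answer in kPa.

K_a = (1 − sin φ)/(1 + sin φ) = 0.2530.
σ_h = K_a γ z = 0.2530 × 17.4 × 1.9 = 8.363 kPa.

8.36 kPa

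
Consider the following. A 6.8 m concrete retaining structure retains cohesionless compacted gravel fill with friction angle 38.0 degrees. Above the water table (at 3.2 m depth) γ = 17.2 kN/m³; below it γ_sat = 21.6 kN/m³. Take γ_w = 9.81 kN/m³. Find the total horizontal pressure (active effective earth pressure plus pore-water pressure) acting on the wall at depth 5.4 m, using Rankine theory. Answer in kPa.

K_a = (1 − sin φ)/(1 + sin φ) = 0.2379.
γ' = 21.6 − 9.81 = 11.79 kN/m³.
Effective vertical stress at 5.4 m: σ'_v = 17.2×3.2 + 11.79×2.20 = 80.98 kPa.
σ'_h = K_a σ'_v = 0.2379 × 80.98 = 19.26 kPa; u = γ_w × 2.20 = 21.58 kPa.
Total σ_h = 19.26 + 21.58 = 40.85 kPa.

40.8 kPa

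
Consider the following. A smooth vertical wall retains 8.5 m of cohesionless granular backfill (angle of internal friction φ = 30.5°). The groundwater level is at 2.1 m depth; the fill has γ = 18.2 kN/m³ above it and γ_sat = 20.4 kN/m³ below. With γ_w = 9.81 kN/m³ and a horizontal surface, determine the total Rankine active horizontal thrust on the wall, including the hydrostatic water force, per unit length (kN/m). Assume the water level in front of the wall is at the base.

K_a = tan²(45° − φ/2) = 0.3267.
γ' = 20.4 − 9.81 = 10.59 kN/m³. Depth below WT = 6.4 m.
σ'_h at WT = K_a γ d_w = 12.49 kPa; at base = 12.49 + K_a γ' × 6.4 = 34.63 kPa.
P₁ (0–2.1 m) = ½×12.49×2.1 = 13.11. P₂ (2.1–8.5 m) = ½(12.49+34.63)×6.4 = 150.8.
P_w = ½ γ_w h₂² = 0.5×9.81×6.4² = 200.9. Total = 13.11+150.8+200.9 = 364.8 kN/m.

365 kN/m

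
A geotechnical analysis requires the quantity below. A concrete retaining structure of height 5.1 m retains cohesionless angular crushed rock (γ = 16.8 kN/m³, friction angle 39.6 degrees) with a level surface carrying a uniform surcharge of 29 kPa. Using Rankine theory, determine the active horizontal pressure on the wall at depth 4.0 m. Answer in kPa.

K_a = (1 − sin φ)/(1 + sin φ) = 0.2214.
σ_v = γz + q = 16.8 × 4.0 + 29 = 96.20 kPa.
σ_h = K_a σ_v = 0.2214 × 96.20 = 21.30 kPa.

21.3 kPa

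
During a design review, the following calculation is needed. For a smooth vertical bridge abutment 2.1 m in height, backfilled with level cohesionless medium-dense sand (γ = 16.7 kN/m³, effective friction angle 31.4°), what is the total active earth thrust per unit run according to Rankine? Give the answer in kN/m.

11.6 kN/m

K_a = tan²(45° − φ/2) = 0.3149.
P_a = ½ K_a γ H² = 0.5 × 0.3149 × 16.7 × 2.1² = 11.60 kN/m.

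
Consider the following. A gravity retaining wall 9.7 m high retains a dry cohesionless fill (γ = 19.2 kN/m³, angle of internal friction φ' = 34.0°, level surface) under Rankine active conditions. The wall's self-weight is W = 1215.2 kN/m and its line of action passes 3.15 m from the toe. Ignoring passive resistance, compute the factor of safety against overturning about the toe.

4.64

K_a = tan²(45° − 34.0°/2) = 0.2827.
P_a = ½K_aγH² = 0.5×0.2827×19.2×9.7² = 255.4 kN/m, acting at H/3 = 3.233 m above the base.
Overturning moment M_o = P_a × H/3 = 255.4 × 3.233 = 825.7.
Resisting moment M_r = W × 3.15 = 1215.2 × 3.15 = 3828.
FS_overturning = M_r/M_o = 3828/825.7 = 4.636.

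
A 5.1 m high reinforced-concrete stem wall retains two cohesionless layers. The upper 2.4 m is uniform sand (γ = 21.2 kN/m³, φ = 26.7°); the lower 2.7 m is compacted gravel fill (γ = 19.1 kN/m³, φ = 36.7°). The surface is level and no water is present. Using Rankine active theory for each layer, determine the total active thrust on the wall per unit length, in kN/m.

75.3 kN/m

K_a1 = tan²(45°−26.7°/2) = 0.3800; K_a2 = tan²(45°−36.7°/2) = 0.2519.
Layer 1: σ at base = K_a1 γ₁ h₁ = 19.33 kPa; P₁ = ½×19.33×2.4 = 23.20.
Layer 2: σ_v at top = γ₁h₁ = 50.88; σ_h top = K_a2×50.88 = 12.81; σ_h base = K_a2×(50.88+19.1×2.7) = 25.80.
P₂ = ½(12.81+25.80)×2.7 = 52.13. Total P_a = 23.20+52.13 = 75.33 kN/m.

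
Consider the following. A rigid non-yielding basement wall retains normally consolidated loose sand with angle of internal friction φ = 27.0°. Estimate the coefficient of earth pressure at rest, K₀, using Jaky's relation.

K₀ = 1 − sin φ' = 1 − sin 27.0° = 0.5460.

0.546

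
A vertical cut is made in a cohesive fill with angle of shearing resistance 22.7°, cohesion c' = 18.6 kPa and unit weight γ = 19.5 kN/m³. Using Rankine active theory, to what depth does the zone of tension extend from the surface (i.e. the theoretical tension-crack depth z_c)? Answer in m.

K_a = tan²(45° − 22.7°/2) = 0.4431; √K_a = 0.6657.
The active pressure is zero where K_a γ z = 2c√K_a, so z_c = 2c/(γ√K_a) = 2×18.6/(19.5×0.6657) = 2.866 m.

2.87 m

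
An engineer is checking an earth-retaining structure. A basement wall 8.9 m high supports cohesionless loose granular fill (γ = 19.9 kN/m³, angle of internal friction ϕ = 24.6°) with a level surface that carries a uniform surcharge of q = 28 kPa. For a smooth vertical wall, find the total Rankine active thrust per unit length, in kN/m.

K_a = tan²(45° − φ/2) = 0.4121.
Soil triangle: ½ K_a γ H² = 0.5×0.4121×19.9×8.9² = 324.8 kN/m.
Surcharge rectangle: K_a q H = 0.4121×28×8.9 = 102.7 kN/m.
Total = 324.8 + 102.7 = 427.5 kN/m.

428 kN/m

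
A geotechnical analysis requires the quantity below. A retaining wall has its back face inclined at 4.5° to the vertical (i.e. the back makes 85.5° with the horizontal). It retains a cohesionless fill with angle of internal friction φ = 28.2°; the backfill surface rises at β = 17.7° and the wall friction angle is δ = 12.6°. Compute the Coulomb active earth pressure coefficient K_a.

0.479

K_a = sin²(α+φ) / [sin²α · sin(α−δ) · (1 + √{sin(φ+δ)sin(φ−β) / (sin(α−δ)sin(α+β))})²].
With α = 85.5°, φ = 28.2°, δ = 12.6°, β = 17.7°: K_a = 0.4788.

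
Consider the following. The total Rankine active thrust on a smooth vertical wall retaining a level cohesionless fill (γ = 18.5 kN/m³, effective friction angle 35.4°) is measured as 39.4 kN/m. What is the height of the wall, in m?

4.00 m

K_a = 0.2664. P_a = ½ K_a γ H² ⇒ H = √(2P_a/(K_a γ)).
H = √(2×39.4/(0.2664×18.5)) = 3.999 m.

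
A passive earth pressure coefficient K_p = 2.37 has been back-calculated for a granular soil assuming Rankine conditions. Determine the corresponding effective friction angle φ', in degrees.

24.0°

K_p = (1+sin φ)/(1−sin φ) ⇒ sin φ = (K_p − 1)/(K_p + 1) = 0.4065.
φ = arcsin(0.4065) = 23.99°.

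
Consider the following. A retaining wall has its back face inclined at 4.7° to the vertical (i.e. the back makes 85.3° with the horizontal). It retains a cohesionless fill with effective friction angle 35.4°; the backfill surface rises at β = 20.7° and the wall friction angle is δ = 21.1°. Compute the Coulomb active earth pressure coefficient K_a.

0.370

K_a = sin²(α+φ) / [sin²α · sin(α−δ) · (1 + √{sin(φ+δ)sin(φ−β) / (sin(α−δ)sin(α+β))})²].
With α = 85.3°, φ = 35.4°, δ = 21.1°, β = 20.7°: K_a = 0.3702.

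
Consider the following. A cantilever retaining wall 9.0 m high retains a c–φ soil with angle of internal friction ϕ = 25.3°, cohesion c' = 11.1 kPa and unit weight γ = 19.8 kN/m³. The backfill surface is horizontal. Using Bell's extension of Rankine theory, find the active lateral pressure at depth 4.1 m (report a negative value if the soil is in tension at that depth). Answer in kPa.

18.5 kPa

K_a = (1 − sin φ)/(1 + sin φ) = 0.4012.
σ_a = K_a γ z − 2c√K_a = 0.4012×19.8×4.1 − 2×11.1×0.6334 = 18.51 kPa.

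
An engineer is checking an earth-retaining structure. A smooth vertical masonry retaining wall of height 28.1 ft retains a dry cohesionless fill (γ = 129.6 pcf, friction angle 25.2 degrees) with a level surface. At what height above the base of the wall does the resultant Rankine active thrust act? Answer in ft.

9.37 ft

K_a = 0.4027.
The pressure distribution is triangular, so the resultant acts at H/3 above the base = 28.1/3 = 9.367 ft.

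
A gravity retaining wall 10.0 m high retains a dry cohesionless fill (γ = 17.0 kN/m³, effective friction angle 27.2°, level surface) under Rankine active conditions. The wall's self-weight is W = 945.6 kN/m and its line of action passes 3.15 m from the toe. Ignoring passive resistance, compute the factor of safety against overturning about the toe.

2.82

K_a = tan²(45° − 27.2°/2) = 0.3726.
P_a = ½K_aγH² = 0.5×0.3726×17.0×10.0² = 316.7 kN/m, acting at H/3 = 3.333 m above the base.
Overturning moment M_o = P_a × H/3 = 316.7 × 3.333 = 1056.
Resisting moment M_r = W × 3.15 = 945.6 × 3.15 = 2979.
FS_overturning = M_r/M_o = 2979/1056 = 2.822.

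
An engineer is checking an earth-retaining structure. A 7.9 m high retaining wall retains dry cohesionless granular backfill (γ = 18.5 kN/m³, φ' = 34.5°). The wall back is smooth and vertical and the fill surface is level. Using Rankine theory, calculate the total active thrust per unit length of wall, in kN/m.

K_a = tan²(45° − φ/2) = 0.2768.
P_a = ½ K_a γ H² = 0.5 × 0.2768 × 18.5 × 7.9² = 159.8 kN/m.

160 kN/m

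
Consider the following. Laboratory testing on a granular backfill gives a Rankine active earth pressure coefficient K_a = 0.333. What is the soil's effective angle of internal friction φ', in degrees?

K_a = tan²(45° − φ/2) ⇒ 45° − φ/2 = arctan(√0.333) = 29.99°.
φ = 2(45° − 29.99°) = 30.02°.

30.0°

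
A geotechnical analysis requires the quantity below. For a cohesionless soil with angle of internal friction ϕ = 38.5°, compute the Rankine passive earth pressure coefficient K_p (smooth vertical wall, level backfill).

4.30

K_p = (1 + sin φ)/(1 − sin φ) = tan²(45° + 38.5°/2) = 4.298.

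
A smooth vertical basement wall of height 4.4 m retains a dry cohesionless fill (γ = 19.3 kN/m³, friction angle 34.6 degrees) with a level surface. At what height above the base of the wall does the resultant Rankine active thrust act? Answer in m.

1.47 m

K_a = 0.2756.
The pressure distribution is triangular, so the resultant acts at H/3 above the base = 4.4/3 = 1.467 m.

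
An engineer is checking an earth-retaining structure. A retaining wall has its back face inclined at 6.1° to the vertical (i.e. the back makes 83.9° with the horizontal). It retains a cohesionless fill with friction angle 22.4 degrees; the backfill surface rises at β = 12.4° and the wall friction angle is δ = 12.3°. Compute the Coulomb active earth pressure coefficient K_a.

K_a = sin²(α+φ) / [sin²α · sin(α−δ) · (1 + √{sin(φ+δ)sin(φ−β) / (sin(α−δ)sin(α+β))})²].
With α = 83.9°, φ = 22.4°, δ = 12.3°, β = 12.4°: K_a = 0.5604.

0.560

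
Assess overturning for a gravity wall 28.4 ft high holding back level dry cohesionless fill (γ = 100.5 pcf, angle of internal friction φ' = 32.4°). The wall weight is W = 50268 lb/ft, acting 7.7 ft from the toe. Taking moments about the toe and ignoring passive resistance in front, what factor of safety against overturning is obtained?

K_a = tan²(45° − 32.4°/2) = 0.3022.
P_a = ½K_aγH² = 0.5×0.3022×100.5×28.4² = 12250 lb/ft, acting at H/3 = 9.467 ft above the base.
Overturning moment M_o = P_a × H/3 = 12250 × 9.467 = 116000.
Resisting moment M_r = W × 7.7 = 50268 × 7.7 = 387100.
FS_overturning = M_r/M_o = 387100/116000 = 3.338.

3.34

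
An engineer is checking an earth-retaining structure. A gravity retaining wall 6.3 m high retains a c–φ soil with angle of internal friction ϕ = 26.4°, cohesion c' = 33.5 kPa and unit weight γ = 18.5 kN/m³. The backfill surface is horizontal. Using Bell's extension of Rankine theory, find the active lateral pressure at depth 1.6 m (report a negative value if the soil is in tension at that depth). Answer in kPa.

K_a = (1 − sin φ)/(1 + sin φ) = 0.3844.
σ_a = K_a γ z − 2c√K_a = 0.3844×18.5×1.6 − 2×33.5×0.6200 = -30.16 kPa.

-30.2 kPa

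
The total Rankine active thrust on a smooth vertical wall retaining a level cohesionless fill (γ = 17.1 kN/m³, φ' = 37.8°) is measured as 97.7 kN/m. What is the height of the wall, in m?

6.90 m

K_a = 0.2400. P_a = ½ K_a γ H² ⇒ H = √(2P_a/(K_a γ)).
H = √(2×97.7/(0.2400×17.1)) = 6.900 m.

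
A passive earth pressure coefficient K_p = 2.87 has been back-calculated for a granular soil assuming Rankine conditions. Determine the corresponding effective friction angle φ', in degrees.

K_p = (1+sin φ)/(1−sin φ) ⇒ sin φ = (K_p − 1)/(K_p + 1) = 0.4832.
φ = arcsin(0.4832) = 28.89°.

28.9°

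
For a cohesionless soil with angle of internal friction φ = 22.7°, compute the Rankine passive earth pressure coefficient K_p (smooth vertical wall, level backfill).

K_p = (1 + sin φ)/(1 − sin φ) = tan²(45° + 22.7°/2) = 2.257.

2.26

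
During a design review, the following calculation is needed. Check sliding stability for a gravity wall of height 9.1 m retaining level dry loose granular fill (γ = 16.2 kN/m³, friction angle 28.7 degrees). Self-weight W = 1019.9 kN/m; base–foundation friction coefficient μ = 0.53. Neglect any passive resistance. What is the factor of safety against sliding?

2.29

K_a = tan²(45° − 28.7°/2) = 0.3511.
P_a = ½K_aγH² = 0.5×0.3511×16.2×9.1² = 235.5 kN/m, acting at H/3 = 3.033 m above the base.
FS_sliding = μW / P_a = 0.53×1019.9 / 235.5 = 2.295.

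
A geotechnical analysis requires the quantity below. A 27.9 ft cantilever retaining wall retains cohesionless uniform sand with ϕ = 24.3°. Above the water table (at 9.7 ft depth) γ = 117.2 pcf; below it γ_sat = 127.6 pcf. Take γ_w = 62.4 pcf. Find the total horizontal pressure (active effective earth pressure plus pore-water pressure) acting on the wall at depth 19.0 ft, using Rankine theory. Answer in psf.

K_a = (1 − sin φ)/(1 + sin φ) = 0.4169.
γ' = 127.6 − 62.4 = 65.20 pcf.
Effective vertical stress at 19.0 ft: σ'_v = 117.2×9.7 + 65.20×9.30 = 1743 psf.
σ'_h = K_a σ'_v = 0.4169 × 1743 = 726.8 psf; u = γ_w × 9.30 = 580.3 psf.
Total σ_h = 726.8 + 580.3 = 1307 psf.

1310 psf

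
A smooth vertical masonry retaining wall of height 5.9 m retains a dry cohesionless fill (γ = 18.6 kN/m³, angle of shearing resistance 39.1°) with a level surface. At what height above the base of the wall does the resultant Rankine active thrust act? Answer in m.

1.97 m

K_a = 0.2265.
The pressure distribution is triangular, so the resultant acts at H/3 above the base = 5.9/3 = 1.967 m.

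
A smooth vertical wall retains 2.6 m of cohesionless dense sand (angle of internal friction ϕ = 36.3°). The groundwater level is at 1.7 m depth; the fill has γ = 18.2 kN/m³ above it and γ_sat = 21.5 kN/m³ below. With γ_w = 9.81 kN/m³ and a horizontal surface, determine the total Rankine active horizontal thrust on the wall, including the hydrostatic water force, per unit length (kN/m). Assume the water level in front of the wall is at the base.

K_a = tan²(45° − φ/2) = 0.2563.
γ' = 21.5 − 9.81 = 11.69 kN/m³. Depth below WT = 0.9 m.
σ'_h at WT = K_a γ d_w = 7.929 kPa; at base = 7.929 + K_a γ' × 0.9 = 10.63 kPa.
P₁ (0–1.7 m) = ½×7.929×1.7 = 6.740. P₂ (1.7–2.6 m) = ½(7.929+10.63)×0.9 = 8.349.
P_w = ½ γ_w h₂² = 0.5×9.81×0.9² = 3.973. Total = 6.740+8.349+3.973 = 19.06 kN/m.

19.1 kN/m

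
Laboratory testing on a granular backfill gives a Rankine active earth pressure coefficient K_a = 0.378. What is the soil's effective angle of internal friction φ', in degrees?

26.8°

K_a = tan²(45° − φ/2) ⇒ 45° − φ/2 = arctan(√0.378) = 31.58°.
φ = 2(45° − 31.58°) = 26.83°.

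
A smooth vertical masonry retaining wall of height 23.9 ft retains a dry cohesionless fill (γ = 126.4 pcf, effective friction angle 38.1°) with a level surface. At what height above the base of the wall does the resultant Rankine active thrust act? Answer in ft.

7.97 ft

K_a = 0.2368.
The pressure distribution is triangular, so the resultant acts at H/3 above the base = 23.9/3 = 7.967 ft.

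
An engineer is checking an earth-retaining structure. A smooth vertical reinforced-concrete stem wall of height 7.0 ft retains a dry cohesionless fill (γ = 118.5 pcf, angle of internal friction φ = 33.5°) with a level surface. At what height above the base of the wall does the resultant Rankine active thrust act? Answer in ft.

2.33 ft

K_a = 0.2887.
The pressure distribution is triangular, so the resultant acts at H/3 above the base = 7.0/3 = 2.333 ft.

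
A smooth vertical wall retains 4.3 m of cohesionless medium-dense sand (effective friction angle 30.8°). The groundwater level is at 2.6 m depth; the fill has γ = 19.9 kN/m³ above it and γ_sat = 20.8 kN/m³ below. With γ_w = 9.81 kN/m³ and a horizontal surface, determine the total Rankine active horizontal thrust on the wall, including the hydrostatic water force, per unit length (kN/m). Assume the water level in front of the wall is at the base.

69.4 kN/m

K_a = tan²(45° − φ/2) = 0.3227.
γ' = 20.8 − 9.81 = 10.99 kN/m³. Depth below WT = 1.7 m.
σ'_h at WT = K_a γ d_w = 16.70 kPa; at base = 16.70 + K_a γ' × 1.7 = 22.73 kPa.
P₁ (0–2.6 m) = ½×16.70×2.6 = 21.71. P₂ (2.6–4.3 m) = ½(16.70+22.73)×1.7 = 33.51.
P_w = ½ γ_w h₂² = 0.5×9.81×1.7² = 14.18. Total = 21.71+33.51+14.18 = 69.39 kN/m.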